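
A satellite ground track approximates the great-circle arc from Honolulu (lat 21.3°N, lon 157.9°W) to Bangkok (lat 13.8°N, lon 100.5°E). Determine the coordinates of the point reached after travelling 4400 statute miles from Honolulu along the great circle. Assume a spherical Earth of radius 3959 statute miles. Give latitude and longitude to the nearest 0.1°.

From cos δ = sin φ₁ sin φ₂ + cos φ₁ cos φ₂ cos Δλ, the central angle is δ ≈ 1.666 rad (95.5°). The total great-circle distance is δ·R ≈ 1.666 × 3959 ≈ 6597 mi, so the target fraction is f = 4400/6597 ≈ 0.667.
Interpolate at f ≈ 0.667 with slerp weights a = sin((1−f)δ)/sin δ ≈ 0.529, b = sin(fδ)/sin δ ≈ 0.900.
p = a·p₁ + b·p₂ ≈ (-0.616, 0.674, 0.407); φ = arcsin(p_z) ≈ 24.02°, λ = atan2(p_y, p_x) ≈ 132.42°.

≈ lat 24.0°N, lon 132.4°E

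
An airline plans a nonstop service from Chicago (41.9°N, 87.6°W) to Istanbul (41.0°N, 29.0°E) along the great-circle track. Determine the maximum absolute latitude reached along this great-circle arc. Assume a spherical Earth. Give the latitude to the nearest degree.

≈ 59°N

The great circle lies in the plane with unit normal n̂ = (p₁ × p₂)/|p₁ × p₂|.
Here n̂_z ≈ +0.511; the vertex latitude is φ_max = arccos|n̂_z| ≈ 59.3°.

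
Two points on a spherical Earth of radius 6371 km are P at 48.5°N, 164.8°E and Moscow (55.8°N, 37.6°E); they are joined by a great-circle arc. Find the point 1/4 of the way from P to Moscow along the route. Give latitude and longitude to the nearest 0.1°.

≈ 62.1°N, 147.4°E

Convert each endpoint to a unit vector on the sphere (x = cos φ cos λ, y = cos φ sin λ, z = sin φ).
The central angle between the endpoints is δ = arccos(p₁·p₂) ≈ 1.166 rad (66.8°).
Interpolate at f = 1/4 with slerp weights a = sin((1−f)δ)/sin δ ≈ 0.835, b = sin(fδ)/sin δ ≈ 0.313.
p = a·p₁ + b·p₂ ≈ (-0.394, 0.252, 0.884); φ = arcsin(p_z) ≈ 62.08°, λ = atan2(p_y, p_x) ≈ 147.41°.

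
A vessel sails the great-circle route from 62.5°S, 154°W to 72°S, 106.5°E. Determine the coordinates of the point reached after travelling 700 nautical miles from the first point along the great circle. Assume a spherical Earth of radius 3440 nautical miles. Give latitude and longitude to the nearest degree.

≈ 71°S, 174°W

Write both endpoints as unit vectors p₁, p₂ with components (cos φ cos λ, cos φ sin λ, sin φ).
The central angle between the endpoints is δ = arccos(p₁·p₂) ≈ 0.609 rad (34.9°). The total great-circle distance is δ·R ≈ 0.609 × 3440 ≈ 2096 nmi, so the target fraction is f = 700/2096 ≈ 0.334.
Interpolate at f ≈ 0.334 with slerp weights a = sin((1−f)δ)/sin δ ≈ 0.690, b = sin(fδ)/sin δ ≈ 0.353.
p = a·p₁ + b·p₂ ≈ (-0.317, -0.035, -0.948); φ = arcsin(p_z) ≈ -71.39°, λ = atan2(p_y, p_x) ≈ -173.70°.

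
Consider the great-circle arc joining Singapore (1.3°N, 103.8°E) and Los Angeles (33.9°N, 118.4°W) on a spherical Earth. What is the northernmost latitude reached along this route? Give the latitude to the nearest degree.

≈ 46°N

The great circle lies in the plane with unit normal n̂ = (p₁ × p₂)/|p₁ × p₂|.
Here n̂_z ≈ +0.698; the vertex latitude is φ_max = arccos|n̂_z| ≈ 45.7°.
Check via Clairaut: cos φ_max = |cos φ₁| · sin C = cos(1.3°)·sin(44.3°) ≈ 0.698, again giving ≈ 45.7°.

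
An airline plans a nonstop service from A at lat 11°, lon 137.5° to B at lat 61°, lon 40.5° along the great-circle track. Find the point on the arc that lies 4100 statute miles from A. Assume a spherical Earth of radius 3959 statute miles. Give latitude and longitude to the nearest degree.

≈ lat 57°, lon 88°

Write both endpoints as unit vectors p₁, p₂ with components (cos φ cos λ, cos φ sin λ, sin φ).
The central angle between the endpoints is δ = arccos(p₁·p₂) ≈ 1.462 rad (83.7°). The total great-circle distance is δ·R ≈ 1.462 × 3959 ≈ 5787 mi, so the target fraction is f = 4100/5787 ≈ 0.709.
Interpolate at f ≈ 0.709 with slerp weights a = sin((1−f)δ)/sin δ ≈ 0.416, b = sin(fδ)/sin δ ≈ 0.865.
p = a·p₁ + b·p₂ ≈ (0.018, 0.548, 0.836); φ = arcsin(p_z) ≈ 56.74°, λ = atan2(p_y, p_x) ≈ 88.11°.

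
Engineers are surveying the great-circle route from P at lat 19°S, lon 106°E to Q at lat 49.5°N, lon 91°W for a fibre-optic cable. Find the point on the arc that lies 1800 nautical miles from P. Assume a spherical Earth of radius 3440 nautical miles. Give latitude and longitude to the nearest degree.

Write both endpoints as unit vectors p₁, p₂ with components (cos φ cos λ, cos φ sin λ, sin φ).
The central angle between the endpoints is δ = arccos(p₁·p₂) ≈ 2.559 rad (146.6°). The total great-circle distance is δ·R ≈ 2.559 × 3440 ≈ 8801 nmi, so the target fraction is f = 1800/8801 ≈ 0.205.
Interpolate at f ≈ 0.205 with slerp weights a = sin((1−f)δ)/sin δ ≈ 1.624, b = sin(fδ)/sin δ ≈ 0.908.
p = a·p₁ + b·p₂ ≈ (-0.434, 0.887, 0.161); φ = arcsin(p_z) ≈ 9.29°, λ = atan2(p_y, p_x) ≈ 116.06°.

≈ lat 9°N, lon 116°E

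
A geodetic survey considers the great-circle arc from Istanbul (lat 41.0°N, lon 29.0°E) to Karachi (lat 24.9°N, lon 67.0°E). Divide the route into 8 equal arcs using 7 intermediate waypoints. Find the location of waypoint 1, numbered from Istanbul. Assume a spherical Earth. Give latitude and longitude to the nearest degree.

≈ lat 40°N, lon 35°E

From cos δ = sin φ₁ sin φ₂ + cos φ₁ cos φ₂ cos Δλ, the central angle is δ ≈ 0.617 rad (35.3°).
Interpolate at f = 1/8 with slerp weights a = sin((1−f)δ)/sin δ ≈ 0.888, b = sin(fδ)/sin δ ≈ 0.133.
p = a·p₁ + b·p₂ ≈ (0.634, 0.436, 0.639); φ = arcsin(p_z) ≈ 39.71°, λ = atan2(p_y, p_x) ≈ 34.55°.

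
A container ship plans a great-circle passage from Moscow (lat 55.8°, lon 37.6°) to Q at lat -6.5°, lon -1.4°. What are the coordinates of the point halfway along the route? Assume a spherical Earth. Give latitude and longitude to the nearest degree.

The haversine formula gives a central angle δ ≈ 1.223 rad (70.1°) between the endpoints.
Interpolate at f = 1/2 with slerp weights a = sin((1−f)δ)/sin δ ≈ 0.611, b = sin(fδ)/sin δ ≈ 0.611.
p = a·p₁ + b·p₂ ≈ (0.879, 0.195, 0.436); φ = arcsin(p_z) ≈ 25.85°, λ = atan2(p_y, p_x) ≈ 12.49°.

≈ lat 26°, lon 12°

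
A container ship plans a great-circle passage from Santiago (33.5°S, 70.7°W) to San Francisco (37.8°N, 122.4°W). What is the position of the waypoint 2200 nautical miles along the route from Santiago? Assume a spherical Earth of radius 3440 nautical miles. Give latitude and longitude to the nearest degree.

From cos δ = sin φ₁ sin φ₂ + cos φ₁ cos φ₂ cos Δλ, the central angle is δ ≈ 1.501 rad (86.0°). The total great-circle distance is δ·R ≈ 1.501 × 3440 ≈ 5162 nmi, so the target fraction is f = 2200/5162 ≈ 0.426.
Interpolate at f ≈ 0.426 with slerp weights a = sin((1−f)δ)/sin δ ≈ 0.760, b = sin(fδ)/sin δ ≈ 0.598.
p = a·p₁ + b·p₂ ≈ (-0.044, -0.998, -0.053); φ = arcsin(p_z) ≈ -3.04°, λ = atan2(p_y, p_x) ≈ -92.51°.

≈ (3°S, 93°W)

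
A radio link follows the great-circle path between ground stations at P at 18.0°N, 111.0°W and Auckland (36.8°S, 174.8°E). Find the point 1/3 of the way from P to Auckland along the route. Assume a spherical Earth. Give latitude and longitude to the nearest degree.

Convert each endpoint to a unit vector on the sphere (x = cos φ cos λ, y = cos φ sin λ, z = sin φ).
The central angle between the endpoints is δ = arccos(p₁·p₂) ≈ 1.549 rad (88.7°).
Interpolate at f = 1/3 with slerp weights a = sin((1−f)δ)/sin δ ≈ 0.859, b = sin(fδ)/sin δ ≈ 0.494.
p = a·p₁ + b·p₂ ≈ (-0.686, -0.727, -0.030); φ = arcsin(p_z) ≈ -1.74°, λ = atan2(p_y, p_x) ≈ -133.37°.

≈ 2°S, 133°W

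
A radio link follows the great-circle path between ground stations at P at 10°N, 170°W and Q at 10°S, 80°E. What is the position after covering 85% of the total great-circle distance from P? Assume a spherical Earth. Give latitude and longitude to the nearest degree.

Convert each endpoint to a unit vector on the sphere (x = cos φ cos λ, y = cos φ sin λ, z = sin φ).
The central angle between the endpoints is δ = arccos(p₁·p₂) ≈ 1.941 rad (111.2°).
Interpolate at f = 0.85 with slerp weights a = sin((1−f)δ)/sin δ ≈ 0.308, b = sin(fδ)/sin δ ≈ 1.069.
p = a·p₁ + b·p₂ ≈ (-0.116, 0.984, -0.132); φ = arcsin(p_z) ≈ -7.60°, λ = atan2(p_y, p_x) ≈ 96.71°.

≈ 8°S, 97°E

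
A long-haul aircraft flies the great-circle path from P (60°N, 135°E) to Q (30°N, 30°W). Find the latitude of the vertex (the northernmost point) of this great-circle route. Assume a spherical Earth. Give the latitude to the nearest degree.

≈ 84°N

The great circle lies in the plane with unit normal n̂ = (p₁ × p₂)/|p₁ × p₂|.
Here n̂_z ≈ -0.112; the vertex latitude is φ_max = arccos|n̂_z| ≈ 83.6°.
Check via Clairaut: cos φ_max = |cos φ₁| · sin C = cos(60.0°)·sin(13.0°) ≈ 0.112, again giving ≈ 83.6°.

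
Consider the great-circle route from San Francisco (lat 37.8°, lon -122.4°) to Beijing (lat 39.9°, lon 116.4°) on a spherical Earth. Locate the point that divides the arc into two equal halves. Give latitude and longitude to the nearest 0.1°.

≈ lat 58.6°, lon 178.5°

From cos δ = sin φ₁ sin φ₂ + cos φ₁ cos φ₂ cos Δλ, the central angle is δ ≈ 1.492 rad (85.5°).
Interpolate at f = 1/2 with slerp weights a = sin((1−f)δ)/sin δ ≈ 0.681, b = sin(fδ)/sin δ ≈ 0.681.
p = a·p₁ + b·p₂ ≈ (-0.520, 0.014, 0.854); φ = arcsin(p_z) ≈ 58.63°, λ = atan2(p_y, p_x) ≈ 178.50°.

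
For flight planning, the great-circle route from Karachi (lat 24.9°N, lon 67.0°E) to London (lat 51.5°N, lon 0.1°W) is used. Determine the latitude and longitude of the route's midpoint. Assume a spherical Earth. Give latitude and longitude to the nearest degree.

≈ lat 43°N, lon 40°E

Convert each endpoint to a unit vector on the sphere (x = cos φ cos λ, y = cos φ sin λ, z = sin φ).
The central angle between the endpoints is δ = arccos(p₁·p₂) ≈ 0.989 rad (56.7°).
Interpolate at f = 1/2 with slerp weights a = sin((1−f)δ)/sin δ ≈ 0.568, b = sin(fδ)/sin δ ≈ 0.568.
p = a·p₁ + b·p₂ ≈ (0.555, 0.474, 0.684); φ = arcsin(p_z) ≈ 43.14°, λ = atan2(p_y, p_x) ≈ 40.48°.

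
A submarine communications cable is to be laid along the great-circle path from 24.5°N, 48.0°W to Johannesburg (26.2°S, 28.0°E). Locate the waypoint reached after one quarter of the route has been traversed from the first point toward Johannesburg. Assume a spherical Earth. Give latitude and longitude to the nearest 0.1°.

≈ 12.4°N, 28.2°W

From cos δ = sin φ₁ sin φ₂ + cos φ₁ cos φ₂ cos Δλ, the central angle is δ ≈ 1.556 rad (89.2°).
Interpolate at f = 1/4 with slerp weights a = sin((1−f)δ)/sin δ ≈ 0.920, b = sin(fδ)/sin δ ≈ 0.379.
p = a·p₁ + b·p₂ ≈ (0.861, -0.462, 0.214); φ = arcsin(p_z) ≈ 12.35°, λ = atan2(p_y, p_x) ≈ -28.24°.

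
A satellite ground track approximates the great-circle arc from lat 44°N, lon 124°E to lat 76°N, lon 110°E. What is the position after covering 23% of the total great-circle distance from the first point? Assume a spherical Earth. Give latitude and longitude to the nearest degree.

≈ lat 51°N, lon 123°E

Convert each endpoint to a unit vector on the sphere (x = cos φ cos λ, y = cos φ sin λ, z = sin φ).
The central angle between the endpoints is δ = arccos(p₁·p₂) ≈ 0.568 rad (32.6°).
Interpolate at f = 0.23 with slerp weights a = sin((1−f)δ)/sin δ ≈ 0.787, b = sin(fδ)/sin δ ≈ 0.242.
p = a·p₁ + b·p₂ ≈ (-0.337, 0.525, 0.782); φ = arcsin(p_z) ≈ 51.44°, λ = atan2(p_y, p_x) ≈ 122.70°.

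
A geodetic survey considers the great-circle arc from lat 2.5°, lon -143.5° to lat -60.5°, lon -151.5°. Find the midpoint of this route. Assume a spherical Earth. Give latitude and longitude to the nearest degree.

Convert each endpoint to a unit vector on the sphere (x = cos φ cos λ, y = cos φ sin λ, z = sin φ).
The central angle between the endpoints is δ = arccos(p₁·p₂) ≈ 1.105 rad (63.3°).
Interpolate at f = 1/2 with slerp weights a = sin((1−f)δ)/sin δ ≈ 0.587, b = sin(fδ)/sin δ ≈ 0.587.
p = a·p₁ + b·p₂ ≈ (-0.726, -0.487, -0.486); φ = arcsin(p_z) ≈ -29.05°, λ = atan2(p_y, p_x) ≈ -146.14°.

≈ lat -29°, lon -146°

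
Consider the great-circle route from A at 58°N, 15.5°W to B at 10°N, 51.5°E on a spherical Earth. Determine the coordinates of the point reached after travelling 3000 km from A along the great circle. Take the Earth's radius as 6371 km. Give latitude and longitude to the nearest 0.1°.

The haversine formula gives a central angle δ ≈ 1.212 rad (69.4°) between the endpoints. The total great-circle distance is δ·R ≈ 1.212 × 6371 ≈ 7721 km, so the target fraction is f = 3000/7721 ≈ 0.389.
Interpolate at f ≈ 0.389 with slerp weights a = sin((1−f)δ)/sin δ ≈ 0.721, b = sin(fδ)/sin δ ≈ 0.485.
p = a·p₁ + b·p₂ ≈ (0.665, 0.271, 0.696); φ = arcsin(p_z) ≈ 44.07°, λ = atan2(p_y, p_x) ≈ 22.19°.

≈ 44.1°N, 22.2°E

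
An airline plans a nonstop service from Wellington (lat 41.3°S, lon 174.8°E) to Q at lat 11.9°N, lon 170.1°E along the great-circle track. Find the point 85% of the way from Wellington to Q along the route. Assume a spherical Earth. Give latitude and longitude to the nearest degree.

≈ lat 4°N, lon 171°E

Write both endpoints as unit vectors p₁, p₂ with components (cos φ cos λ, cos φ sin λ, sin φ).
The central angle between the endpoints is δ = arccos(p₁·p₂) ≈ 0.932 rad (53.4°).
Interpolate at f = 0.85 with slerp weights a = sin((1−f)δ)/sin δ ≈ 0.174, b = sin(fδ)/sin δ ≈ 0.887.
p = a·p₁ + b·p₂ ≈ (-0.985, 0.161, 0.068); φ = arcsin(p_z) ≈ 3.92°, λ = atan2(p_y, p_x) ≈ 170.71°.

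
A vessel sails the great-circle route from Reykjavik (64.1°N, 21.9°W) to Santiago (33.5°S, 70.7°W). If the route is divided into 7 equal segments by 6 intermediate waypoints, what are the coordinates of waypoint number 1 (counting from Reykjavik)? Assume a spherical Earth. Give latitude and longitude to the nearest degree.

From cos δ = sin φ₁ sin φ₂ + cos φ₁ cos φ₂ cos Δλ, the central angle is δ ≈ 1.830 rad (104.9°).
Interpolate at f = 1/7 with slerp weights a = sin((1−f)δ)/sin δ ≈ 1.035, b = sin(fδ)/sin δ ≈ 0.267.
p = a·p₁ + b·p₂ ≈ (0.493, -0.379, 0.783); φ = arcsin(p_z) ≈ 51.54°, λ = atan2(p_y, p_x) ≈ -37.55°.

≈ (52°N, 38°W)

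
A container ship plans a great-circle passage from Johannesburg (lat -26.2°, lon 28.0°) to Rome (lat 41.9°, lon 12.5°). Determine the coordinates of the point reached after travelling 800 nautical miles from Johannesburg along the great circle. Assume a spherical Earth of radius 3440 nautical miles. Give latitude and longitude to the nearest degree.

≈ lat -13°, lon 25°

Write both endpoints as unit vectors p₁, p₂ with components (cos φ cos λ, cos φ sin λ, sin φ).
The central angle between the endpoints is δ = arccos(p₁·p₂) ≈ 1.215 rad (69.6°). The total great-circle distance is δ·R ≈ 1.215 × 3440 ≈ 4178 nmi, so the target fraction is f = 800/4178 ≈ 0.191.
Interpolate at f ≈ 0.191 with slerp weights a = sin((1−f)δ)/sin δ ≈ 0.887, b = sin(fδ)/sin δ ≈ 0.246.
p = a·p₁ + b·p₂ ≈ (0.882, 0.413, -0.228); φ = arcsin(p_z) ≈ -13.15°, λ = atan2(p_y, p_x) ≈ 25.12°.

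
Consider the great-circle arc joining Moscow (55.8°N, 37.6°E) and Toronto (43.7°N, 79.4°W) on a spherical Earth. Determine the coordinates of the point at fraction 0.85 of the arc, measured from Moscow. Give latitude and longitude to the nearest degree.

≈ (52°N, 71°W)

Convert each endpoint to a unit vector on the sphere (x = cos φ cos λ, y = cos φ sin λ, z = sin φ).
The central angle between the endpoints is δ = arccos(p₁·p₂) ≈ 1.173 rad (67.2°).
Interpolate at f = 0.85 with slerp weights a = sin((1−f)δ)/sin δ ≈ 0.190, b = sin(fδ)/sin δ ≈ 0.911.
p = a·p₁ + b·p₂ ≈ (0.206, -0.582, 0.787); φ = arcsin(p_z) ≈ 51.86°, λ = atan2(p_y, p_x) ≈ -70.54°.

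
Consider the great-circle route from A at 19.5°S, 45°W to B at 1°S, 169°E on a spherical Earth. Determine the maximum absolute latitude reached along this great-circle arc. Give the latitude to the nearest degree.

The great circle lies in the plane with unit normal n̂ = (p₁ × p₂)/|p₁ × p₂|.
Here n̂_z ≈ -0.835; the vertex latitude is φ_max = arccos|n̂_z| ≈ 33.4°.

≈ 33°S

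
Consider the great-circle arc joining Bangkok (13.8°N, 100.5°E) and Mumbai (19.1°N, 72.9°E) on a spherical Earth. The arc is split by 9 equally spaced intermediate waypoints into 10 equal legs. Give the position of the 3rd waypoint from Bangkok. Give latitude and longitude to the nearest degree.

From cos δ = sin φ₁ sin φ₂ + cos φ₁ cos φ₂ cos Δλ, the central angle is δ ≈ 0.471 rad (27.0°).
Interpolate at f = 3/10 with slerp weights a = sin((1−f)δ)/sin δ ≈ 0.713, b = sin(fδ)/sin δ ≈ 0.310.
p = a·p₁ + b·p₂ ≈ (-0.040, 0.962, 0.272); φ = arcsin(p_z) ≈ 15.77°, λ = atan2(p_y, p_x) ≈ 92.38°.

≈ 16°N, 92°E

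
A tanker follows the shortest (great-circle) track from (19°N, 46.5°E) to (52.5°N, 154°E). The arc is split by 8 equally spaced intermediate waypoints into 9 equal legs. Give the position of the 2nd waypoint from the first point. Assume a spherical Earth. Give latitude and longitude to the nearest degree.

≈ (34°N, 60°E)

From cos δ = sin φ₁ sin φ₂ + cos φ₁ cos φ₂ cos Δλ, the central angle is δ ≈ 1.485 rad (85.1°).
Interpolate at f = 2/9 with slerp weights a = sin((1−f)δ)/sin δ ≈ 0.918, b = sin(fδ)/sin δ ≈ 0.325.
p = a·p₁ + b·p₂ ≈ (0.420, 0.717, 0.557); φ = arcsin(p_z) ≈ 33.85°, λ = atan2(p_y, p_x) ≈ 59.65°.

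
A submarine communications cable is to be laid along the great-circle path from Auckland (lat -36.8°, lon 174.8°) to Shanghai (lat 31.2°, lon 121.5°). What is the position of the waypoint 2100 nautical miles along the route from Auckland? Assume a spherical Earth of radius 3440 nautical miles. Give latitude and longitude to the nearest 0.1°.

≈ lat -9.1°, lon 151.2°

The haversine formula gives a central angle δ ≈ 1.472 rad (84.3°) between the endpoints. The total great-circle distance is δ·R ≈ 1.472 × 3440 ≈ 5062 nmi, so the target fraction is f = 2100/5062 ≈ 0.415.
Interpolate at f ≈ 0.415 with slerp weights a = sin((1−f)δ)/sin δ ≈ 0.762, b = sin(fδ)/sin δ ≈ 0.576.
p = a·p₁ + b·p₂ ≈ (-0.865, 0.475, -0.158); φ = arcsin(p_z) ≈ -9.10°, λ = atan2(p_y, p_x) ≈ 151.21°.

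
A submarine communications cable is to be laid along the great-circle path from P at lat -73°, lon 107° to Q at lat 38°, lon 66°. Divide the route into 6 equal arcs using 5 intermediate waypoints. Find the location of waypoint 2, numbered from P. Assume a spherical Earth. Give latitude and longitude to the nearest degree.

Write both endpoints as unit vectors p₁, p₂ with components (cos φ cos λ, cos φ sin λ, sin φ).
The central angle between the endpoints is δ = arccos(p₁·p₂) ≈ 1.999 rad (114.5°).
Interpolate at f = 2/6 with slerp weights a = sin((1−f)δ)/sin δ ≈ 1.068, b = sin(fδ)/sin δ ≈ 0.679.
p = a·p₁ + b·p₂ ≈ (0.126, 0.788, -0.603); φ = arcsin(p_z) ≈ -37.09°, λ = atan2(p_y, p_x) ≈ 80.88°.

≈ lat -37°, lon 81°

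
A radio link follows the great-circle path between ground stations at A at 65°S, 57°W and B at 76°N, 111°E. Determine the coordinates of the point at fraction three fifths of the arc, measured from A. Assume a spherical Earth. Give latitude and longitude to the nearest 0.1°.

Write both endpoints as unit vectors p₁, p₂ with components (cos φ cos λ, cos φ sin λ, sin φ).
The central angle between the endpoints is δ = arccos(p₁·p₂) ≈ 2.938 rad (168.3°).
Interpolate at f = 3/5 with slerp weights a = sin((1−f)δ)/sin δ ≈ 4.569, b = sin(fδ)/sin δ ≈ 4.860.
p = a·p₁ + b·p₂ ≈ (0.630, -0.522, 0.575); φ = arcsin(p_z) ≈ 35.09°, λ = atan2(p_y, p_x) ≈ -39.62°.

≈ 35.1°N, 39.6°W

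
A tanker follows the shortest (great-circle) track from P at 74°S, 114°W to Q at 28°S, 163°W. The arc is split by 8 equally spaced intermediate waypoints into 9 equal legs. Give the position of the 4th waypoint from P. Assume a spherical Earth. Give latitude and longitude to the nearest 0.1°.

The haversine formula gives a central angle δ ≈ 0.914 rad (52.3°) between the endpoints.
Interpolate at f = 4/9 with slerp weights a = sin((1−f)δ)/sin δ ≈ 0.614, b = sin(fδ)/sin δ ≈ 0.499.
p = a·p₁ + b·p₂ ≈ (-0.490, -0.283, -0.824); φ = arcsin(p_z) ≈ -55.52°, λ = atan2(p_y, p_x) ≈ -149.96°.

≈ 55.5°S, 150.0°W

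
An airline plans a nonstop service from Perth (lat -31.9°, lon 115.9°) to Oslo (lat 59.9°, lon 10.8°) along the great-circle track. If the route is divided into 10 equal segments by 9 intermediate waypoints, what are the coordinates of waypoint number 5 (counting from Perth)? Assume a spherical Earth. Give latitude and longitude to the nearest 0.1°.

≈ lat 21.2°, lon 81.9°

Write both endpoints as unit vectors p₁, p₂ with components (cos φ cos λ, cos φ sin λ, sin φ).
The central angle between the endpoints is δ = arccos(p₁·p₂) ≈ 2.175 rad (124.6°).
Interpolate at f = 5/10 with slerp weights a = sin((1−f)δ)/sin δ ≈ 1.076, b = sin(fδ)/sin δ ≈ 1.076.
p = a·p₁ + b·p₂ ≈ (0.131, 0.923, 0.362); φ = arcsin(p_z) ≈ 21.24°, λ = atan2(p_y, p_x) ≈ 81.92°.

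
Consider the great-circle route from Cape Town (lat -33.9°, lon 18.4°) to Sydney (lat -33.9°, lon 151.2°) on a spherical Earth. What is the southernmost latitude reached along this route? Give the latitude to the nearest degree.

The great circle lies in the plane with unit normal n̂ = (p₁ × p₂)/|p₁ × p₂|.
Here n̂_z ≈ +0.512; the vertex latitude is φ_max = arccos|n̂_z| ≈ 59.2°.
Check via Clairaut: cos φ_max = |cos φ₁| · sin C = cos(33.9°)·sin(141.9°) ≈ 0.512, again giving ≈ 59.2°.

≈ -59°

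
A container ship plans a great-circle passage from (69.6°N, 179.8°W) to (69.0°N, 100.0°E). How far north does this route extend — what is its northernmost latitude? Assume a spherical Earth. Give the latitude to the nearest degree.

The great circle lies in the plane with unit normal n̂ = (p₁ × p₂)/|p₁ × p₂|.
Here n̂_z ≈ -0.278; the vertex latitude is φ_max = arccos|n̂_z| ≈ 73.9°.
Check via Clairaut: cos φ_max = |cos φ₁| · sin C = cos(69.6°)·sin(52.8°) ≈ 0.278, again giving ≈ 73.9°.

≈ 74°N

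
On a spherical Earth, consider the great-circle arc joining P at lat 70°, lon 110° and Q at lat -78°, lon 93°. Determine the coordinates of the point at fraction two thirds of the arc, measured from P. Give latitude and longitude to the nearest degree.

The haversine formula gives a central angle δ ≈ 2.589 rad (148.3°) between the endpoints.
Interpolate at f = 2/3 with slerp weights a = sin((1−f)δ)/sin δ ≈ 1.447, b = sin(fδ)/sin δ ≈ 1.882.
p = a·p₁ + b·p₂ ≈ (-0.190, 0.856, -0.481); φ = arcsin(p_z) ≈ -28.74°, λ = atan2(p_y, p_x) ≈ 102.50°.

≈ lat -29°, lon 103°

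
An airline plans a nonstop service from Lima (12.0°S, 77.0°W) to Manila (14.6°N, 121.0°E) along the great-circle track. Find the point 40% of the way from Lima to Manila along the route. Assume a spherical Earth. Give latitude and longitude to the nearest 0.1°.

Write both endpoints as unit vectors p₁, p₂ with components (cos φ cos λ, cos φ sin λ, sin φ).
The central angle between the endpoints is δ = arccos(p₁·p₂) ≈ 2.833 rad (162.3°).
Interpolate at f = 0.40 with slerp weights a = sin((1−f)δ)/sin δ ≈ 3.261, b = sin(fδ)/sin δ ≈ 2.978.
p = a·p₁ + b·p₂ ≈ (-0.767, -0.638, 0.073); φ = arcsin(p_z) ≈ 4.17°, λ = atan2(p_y, p_x) ≈ -140.25°.

≈ 4.2°N, 140.3°W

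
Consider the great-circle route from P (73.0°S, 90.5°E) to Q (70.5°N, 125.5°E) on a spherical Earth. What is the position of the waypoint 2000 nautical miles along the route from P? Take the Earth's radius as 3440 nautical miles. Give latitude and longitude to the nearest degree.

≈ (40°S, 105°E)

The haversine formula gives a central angle δ ≈ 2.535 rad (145.2°) between the endpoints. The total great-circle distance is δ·R ≈ 2.535 × 3440 ≈ 8720 nmi, so the target fraction is f = 2000/8720 ≈ 0.229.
Interpolate at f ≈ 0.229 with slerp weights a = sin((1−f)δ)/sin δ ≈ 1.627, b = sin(fδ)/sin δ ≈ 0.963.
p = a·p₁ + b·p₂ ≈ (-0.191, 0.737, -0.648); φ = arcsin(p_z) ≈ -40.39°, λ = atan2(p_y, p_x) ≈ 104.51°.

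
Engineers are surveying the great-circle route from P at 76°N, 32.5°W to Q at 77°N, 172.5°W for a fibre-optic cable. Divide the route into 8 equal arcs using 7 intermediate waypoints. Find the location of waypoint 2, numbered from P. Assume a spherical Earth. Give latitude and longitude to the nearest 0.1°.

Write both endpoints as unit vectors p₁, p₂ with components (cos φ cos λ, cos φ sin λ, sin φ).
The central angle between the endpoints is δ = arccos(p₁·p₂) ≈ 0.442 rad (25.3°).
Interpolate at f = 2/8 with slerp weights a = sin((1−f)δ)/sin δ ≈ 0.761, b = sin(fδ)/sin δ ≈ 0.258.
p = a·p₁ + b·p₂ ≈ (0.098, -0.106, 0.989); φ = arcsin(p_z) ≈ 81.69°, λ = atan2(p_y, p_x) ≈ -47.45°.

≈ 81.7°N, 47.4°W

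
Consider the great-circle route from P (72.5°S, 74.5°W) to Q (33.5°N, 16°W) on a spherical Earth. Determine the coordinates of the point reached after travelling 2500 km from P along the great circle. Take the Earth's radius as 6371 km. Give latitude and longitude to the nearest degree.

≈ (54°S, 44°W)

Write both endpoints as unit vectors p₁, p₂ with components (cos φ cos λ, cos φ sin λ, sin φ).
The central angle between the endpoints is δ = arccos(p₁·p₂) ≈ 1.977 rad (113.3°). The total great-circle distance is δ·R ≈ 1.977 × 6371 ≈ 12597 km, so the target fraction is f = 2500/12597 ≈ 0.198.
Interpolate at f ≈ 0.198 with slerp weights a = sin((1−f)δ)/sin δ ≈ 1.089, b = sin(fδ)/sin δ ≈ 0.416.
p = a·p₁ + b·p₂ ≈ (0.421, -0.411, -0.808); φ = arcsin(p_z) ≈ -53.94°, λ = atan2(p_y, p_x) ≈ -44.31°.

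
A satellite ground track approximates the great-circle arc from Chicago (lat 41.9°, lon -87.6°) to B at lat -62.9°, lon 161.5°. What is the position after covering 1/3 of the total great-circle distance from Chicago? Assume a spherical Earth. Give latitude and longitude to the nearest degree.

≈ lat 3°, lon -113°

Convert each endpoint to a unit vector on the sphere (x = cos φ cos λ, y = cos φ sin λ, z = sin φ).
The central angle between the endpoints is δ = arccos(p₁·p₂) ≈ 2.368 rad (135.7°).
Interpolate at f = 1/3 with slerp weights a = sin((1−f)δ)/sin δ ≈ 1.431, b = sin(fδ)/sin δ ≈ 1.016.
p = a·p₁ + b·p₂ ≈ (-0.394, -0.918, 0.051); φ = arcsin(p_z) ≈ 2.94°, λ = atan2(p_y, p_x) ≈ -113.26°.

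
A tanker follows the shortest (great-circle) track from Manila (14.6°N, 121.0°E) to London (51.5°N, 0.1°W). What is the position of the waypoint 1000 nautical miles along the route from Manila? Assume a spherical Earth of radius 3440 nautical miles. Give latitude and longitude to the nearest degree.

Write both endpoints as unit vectors p₁, p₂ with components (cos φ cos λ, cos φ sin λ, sin φ).
The central angle between the endpoints is δ = arccos(p₁·p₂) ≈ 1.685 rad (96.5°). The total great-circle distance is δ·R ≈ 1.685 × 3440 ≈ 5796 nmi, so the target fraction is f = 1000/5796 ≈ 0.173.
Interpolate at f ≈ 0.173 with slerp weights a = sin((1−f)δ)/sin δ ≈ 0.991, b = sin(fδ)/sin δ ≈ 0.288.
p = a·p₁ + b·p₂ ≈ (-0.314, 0.822, 0.476); φ = arcsin(p_z) ≈ 28.40°, λ = atan2(p_y, p_x) ≈ 110.93°.

≈ 28°N, 111°E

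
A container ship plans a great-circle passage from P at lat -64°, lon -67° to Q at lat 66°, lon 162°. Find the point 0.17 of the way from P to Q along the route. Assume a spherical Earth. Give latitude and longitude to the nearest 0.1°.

≈ lat -45.0°, lon -101.9°

Write both endpoints as unit vectors p₁, p₂ with components (cos φ cos λ, cos φ sin λ, sin φ).
The central angle between the endpoints is δ = arccos(p₁·p₂) ≈ 2.788 rad (159.7°).
Interpolate at f = 0.17 with slerp weights a = sin((1−f)δ)/sin δ ≈ 2.125, b = sin(fδ)/sin δ ≈ 1.317.
p = a·p₁ + b·p₂ ≈ (-0.146, -0.692, -0.707); φ = arcsin(p_z) ≈ -44.99°, λ = atan2(p_y, p_x) ≈ -101.87°.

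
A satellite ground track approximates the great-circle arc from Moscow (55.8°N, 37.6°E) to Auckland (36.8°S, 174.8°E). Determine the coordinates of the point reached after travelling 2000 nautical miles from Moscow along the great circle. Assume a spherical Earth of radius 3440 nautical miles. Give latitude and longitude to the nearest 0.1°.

Write both endpoints as unit vectors p₁, p₂ with components (cos φ cos λ, cos φ sin λ, sin φ).
The central angle between the endpoints is δ = arccos(p₁·p₂) ≈ 2.542 rad (145.7°). The total great-circle distance is δ·R ≈ 2.542 × 3440 ≈ 8745 nmi, so the target fraction is f = 2000/8745 ≈ 0.229.
Interpolate at f ≈ 0.229 with slerp weights a = sin((1−f)δ)/sin δ ≈ 1.639, b = sin(fδ)/sin δ ≈ 0.973.
p = a·p₁ + b·p₂ ≈ (-0.046, 0.633, 0.773); φ = arcsin(p_z) ≈ 50.61°, λ = atan2(p_y, p_x) ≈ 94.17°.

≈ 50.6°N, 94.2°E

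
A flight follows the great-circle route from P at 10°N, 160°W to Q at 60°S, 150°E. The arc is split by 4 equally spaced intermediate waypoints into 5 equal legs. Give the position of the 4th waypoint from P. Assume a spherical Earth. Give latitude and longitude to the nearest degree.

Write both endpoints as unit vectors p₁, p₂ with components (cos φ cos λ, cos φ sin λ, sin φ).
The central angle between the endpoints is δ = arccos(p₁·p₂) ≈ 1.404 rad (80.4°).
Interpolate at f = 4/5 with slerp weights a = sin((1−f)δ)/sin δ ≈ 0.281, b = sin(fδ)/sin δ ≈ 0.914.
p = a·p₁ + b·p₂ ≈ (-0.656, 0.134, -0.743); φ = arcsin(p_z) ≈ -47.98°, λ = atan2(p_y, p_x) ≈ 168.46°.

≈ 48°S, 168°E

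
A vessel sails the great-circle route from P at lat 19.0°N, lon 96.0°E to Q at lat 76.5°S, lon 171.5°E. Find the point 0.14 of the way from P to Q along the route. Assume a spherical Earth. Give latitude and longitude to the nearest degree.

≈ lat 5°N, lon 99°E

Write both endpoints as unit vectors p₁, p₂ with components (cos φ cos λ, cos φ sin λ, sin φ).
The central angle between the endpoints is δ = arccos(p₁·p₂) ≈ 1.835 rad (105.1°).
Interpolate at f = 0.14 with slerp weights a = sin((1−f)δ)/sin δ ≈ 1.036, b = sin(fδ)/sin δ ≈ 0.263.
p = a·p₁ + b·p₂ ≈ (-0.163, 0.983, 0.081); φ = arcsin(p_z) ≈ 4.66°, λ = atan2(p_y, p_x) ≈ 99.42°.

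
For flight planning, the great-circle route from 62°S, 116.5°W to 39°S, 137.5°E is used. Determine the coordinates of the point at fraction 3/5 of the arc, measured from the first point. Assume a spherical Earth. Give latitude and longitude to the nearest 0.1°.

Convert each endpoint to a unit vector on the sphere (x = cos φ cos λ, y = cos φ sin λ, z = sin φ).
The central angle between the endpoints is δ = arccos(p₁·p₂) ≈ 1.098 rad (62.9°).
Interpolate at f = 3/5 with slerp weights a = sin((1−f)δ)/sin δ ≈ 0.478, b = sin(fδ)/sin δ ≈ 0.688.
p = a·p₁ + b·p₂ ≈ (-0.494, 0.160, -0.855); φ = arcsin(p_z) ≈ -58.71°, λ = atan2(p_y, p_x) ≈ 162.02°.

≈ 58.7°S, 162.0°E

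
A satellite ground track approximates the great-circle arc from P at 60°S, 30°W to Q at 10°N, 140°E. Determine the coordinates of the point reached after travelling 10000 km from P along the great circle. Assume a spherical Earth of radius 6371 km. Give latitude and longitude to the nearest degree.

Write both endpoints as unit vectors p₁, p₂ with components (cos φ cos λ, cos φ sin λ, sin φ).
The central angle between the endpoints is δ = arccos(p₁·p₂) ≈ 2.259 rad (129.4°). The total great-circle distance is δ·R ≈ 2.259 × 6371 ≈ 14393 km, so the target fraction is f = 10000/14393 ≈ 0.695.
Interpolate at f ≈ 0.695 with slerp weights a = sin((1−f)δ)/sin δ ≈ 0.824, b = sin(fδ)/sin δ ≈ 1.295.
p = a·p₁ + b·p₂ ≈ (-0.620, 0.614, -0.489); φ = arcsin(p_z) ≈ -29.25°, λ = atan2(p_y, p_x) ≈ 135.30°.

≈ 29°S, 135°E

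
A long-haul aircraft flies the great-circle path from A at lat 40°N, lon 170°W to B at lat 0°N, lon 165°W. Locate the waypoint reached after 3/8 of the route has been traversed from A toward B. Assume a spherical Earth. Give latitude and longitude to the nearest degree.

Convert each endpoint to a unit vector on the sphere (x = cos φ cos λ, y = cos φ sin λ, z = sin φ).
The central angle between the endpoints is δ = arccos(p₁·p₂) ≈ 0.703 rad (40.3°).
Interpolate at f = 3/8 with slerp weights a = sin((1−f)δ)/sin δ ≈ 0.658, b = sin(fδ)/sin δ ≈ 0.403.
p = a·p₁ + b·p₂ ≈ (-0.886, -0.192, 0.423); φ = arcsin(p_z) ≈ 25.02°, λ = atan2(p_y, p_x) ≈ -167.78°.

≈ lat 25°N, lon 168°W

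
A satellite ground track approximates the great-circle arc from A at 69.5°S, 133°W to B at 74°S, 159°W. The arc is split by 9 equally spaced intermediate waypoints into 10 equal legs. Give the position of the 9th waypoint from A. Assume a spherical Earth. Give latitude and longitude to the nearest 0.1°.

≈ 73.7°S, 155.8°W

Write both endpoints as unit vectors p₁, p₂ with components (cos φ cos λ, cos φ sin λ, sin φ).
The central angle between the endpoints is δ = arccos(p₁·p₂) ≈ 0.160 rad (9.2°).
Interpolate at f = 9/10 with slerp weights a = sin((1−f)δ)/sin δ ≈ 0.100, b = sin(fδ)/sin δ ≈ 0.901.
p = a·p₁ + b·p₂ ≈ (-0.256, -0.115, -0.960); φ = arcsin(p_z) ≈ -73.72°, λ = atan2(p_y, p_x) ≈ -155.85°.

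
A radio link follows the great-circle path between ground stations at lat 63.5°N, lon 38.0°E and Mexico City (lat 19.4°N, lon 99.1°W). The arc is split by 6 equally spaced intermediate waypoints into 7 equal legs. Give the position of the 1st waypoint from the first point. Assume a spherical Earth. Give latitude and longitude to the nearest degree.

The haversine formula gives a central angle δ ≈ 1.582 rad (90.6°) between the endpoints.
Interpolate at f = 1/7 with slerp weights a = sin((1−f)δ)/sin δ ≈ 0.977, b = sin(fδ)/sin δ ≈ 0.224.
p = a·p₁ + b·p₂ ≈ (0.310, 0.060, 0.949); φ = arcsin(p_z) ≈ 71.59°, λ = atan2(p_y, p_x) ≈ 10.90°.

≈ lat 72°N, lon 11°E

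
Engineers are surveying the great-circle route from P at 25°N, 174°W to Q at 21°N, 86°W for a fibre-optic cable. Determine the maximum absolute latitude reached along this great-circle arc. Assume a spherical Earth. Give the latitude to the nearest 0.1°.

≈ 30.7°N

The great circle lies in the plane with unit normal n̂ = (p₁ × p₂)/|p₁ × p₂|.
Here n̂_z ≈ +0.860; the vertex latitude is φ_max = arccos|n̂_z| ≈ 30.7°.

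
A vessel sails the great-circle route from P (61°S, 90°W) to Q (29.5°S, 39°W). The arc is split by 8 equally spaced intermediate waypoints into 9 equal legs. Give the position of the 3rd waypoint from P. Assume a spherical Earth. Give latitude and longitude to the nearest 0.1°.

≈ (53.2°S, 65.5°W)

Write both endpoints as unit vectors p₁, p₂ with components (cos φ cos λ, cos φ sin λ, sin φ).
The central angle between the endpoints is δ = arccos(p₁·p₂) ≈ 0.801 rad (45.9°).
Interpolate at f = 3/9 with slerp weights a = sin((1−f)δ)/sin δ ≈ 0.709, b = sin(fδ)/sin δ ≈ 0.367.
p = a·p₁ + b·p₂ ≈ (0.249, -0.545, -0.801); φ = arcsin(p_z) ≈ -53.21°, λ = atan2(p_y, p_x) ≈ -65.48°.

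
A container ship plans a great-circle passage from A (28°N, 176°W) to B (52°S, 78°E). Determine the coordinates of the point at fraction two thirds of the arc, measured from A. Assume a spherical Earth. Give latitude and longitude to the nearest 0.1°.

Convert each endpoint to a unit vector on the sphere (x = cos φ cos λ, y = cos φ sin λ, z = sin φ).
The central angle between the endpoints is δ = arccos(p₁·p₂) ≈ 2.117 rad (121.3°).
Interpolate at f = 2/3 with slerp weights a = sin((1−f)δ)/sin δ ≈ 0.759, b = sin(fδ)/sin δ ≈ 1.156.
p = a·p₁ + b·p₂ ≈ (-0.521, 0.649, -0.554); φ = arcsin(p_z) ≈ -33.66°, λ = atan2(p_y, p_x) ≈ 128.74°.

≈ (33.7°S, 128.7°E)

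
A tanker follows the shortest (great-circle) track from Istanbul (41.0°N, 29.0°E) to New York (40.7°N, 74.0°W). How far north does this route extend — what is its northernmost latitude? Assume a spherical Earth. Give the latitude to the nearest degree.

The great circle lies in the plane with unit normal n̂ = (p₁ × p₂)/|p₁ × p₂|.
Here n̂_z ≈ -0.584; the vertex latitude is φ_max = arccos|n̂_z| ≈ 54.2°.
Check via Clairaut: cos φ_max = |cos φ₁| · sin C = cos(41.0°)·sin(50.7°) ≈ 0.584, again giving ≈ 54.2°.

≈ 54°N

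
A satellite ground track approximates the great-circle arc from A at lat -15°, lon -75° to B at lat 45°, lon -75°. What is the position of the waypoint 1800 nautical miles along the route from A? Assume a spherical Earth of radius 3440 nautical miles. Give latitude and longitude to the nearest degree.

≈ lat 15°, lon -75°

From cos δ = sin φ₁ sin φ₂ + cos φ₁ cos φ₂ cos Δλ, the central angle is δ ≈ 1.047 rad (60.0°). The total great-circle distance is δ·R ≈ 1.047 × 3440 ≈ 3602 nmi, so the target fraction is f = 1800/3602 ≈ 0.500.
Interpolate at f ≈ 0.500 with slerp weights a = sin((1−f)δ)/sin δ ≈ 0.578, b = sin(fδ)/sin δ ≈ 0.577.
p = a·p₁ + b·p₂ ≈ (0.250, -0.933, 0.258); φ = arcsin(p_z) ≈ 14.98°, λ = atan2(p_y, p_x) ≈ -75.00°.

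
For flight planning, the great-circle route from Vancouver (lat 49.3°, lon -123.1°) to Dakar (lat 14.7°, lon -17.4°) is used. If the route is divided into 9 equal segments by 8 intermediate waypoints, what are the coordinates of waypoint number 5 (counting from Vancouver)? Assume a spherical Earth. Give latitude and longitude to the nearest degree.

≈ lat 42°, lon -50°

The haversine formula gives a central angle δ ≈ 1.549 rad (88.8°) between the endpoints.
Interpolate at f = 5/9 with slerp weights a = sin((1−f)δ)/sin δ ≈ 0.636, b = sin(fδ)/sin δ ≈ 0.758.
p = a·p₁ + b·p₂ ≈ (0.474, -0.567, 0.674); φ = arcsin(p_z) ≈ 42.40°, λ = atan2(p_y, p_x) ≈ -50.10°.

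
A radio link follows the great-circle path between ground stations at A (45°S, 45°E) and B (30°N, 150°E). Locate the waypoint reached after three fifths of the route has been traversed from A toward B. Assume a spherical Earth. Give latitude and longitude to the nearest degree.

The haversine formula gives a central angle δ ≈ 2.108 rad (120.8°) between the endpoints.
Interpolate at f = 3/5 with slerp weights a = sin((1−f)δ)/sin δ ≈ 0.870, b = sin(fδ)/sin δ ≈ 1.110.
p = a·p₁ + b·p₂ ≈ (-0.398, 0.915, -0.060); φ = arcsin(p_z) ≈ -3.42°, λ = atan2(p_y, p_x) ≈ 113.49°.

≈ (3°S, 113°E)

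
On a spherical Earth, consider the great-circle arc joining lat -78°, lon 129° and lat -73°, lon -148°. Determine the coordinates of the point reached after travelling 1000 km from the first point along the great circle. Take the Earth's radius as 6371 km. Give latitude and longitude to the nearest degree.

≈ lat -79°, lon 175°

Convert each endpoint to a unit vector on the sphere (x = cos φ cos λ, y = cos φ sin λ, z = sin φ).
The central angle between the endpoints is δ = arccos(p₁·p₂) ≈ 0.340 rad (19.5°). The total great-circle distance is δ·R ≈ 0.340 × 6371 ≈ 2165 km, so the target fraction is f = 1000/2165 ≈ 0.462.
Interpolate at f ≈ 0.462 with slerp weights a = sin((1−f)δ)/sin δ ≈ 0.546, b = sin(fδ)/sin δ ≈ 0.469.
p = a·p₁ + b·p₂ ≈ (-0.188, 0.015, -0.982); φ = arcsin(p_z) ≈ -79.15°, λ = atan2(p_y, p_x) ≈ 175.28°.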